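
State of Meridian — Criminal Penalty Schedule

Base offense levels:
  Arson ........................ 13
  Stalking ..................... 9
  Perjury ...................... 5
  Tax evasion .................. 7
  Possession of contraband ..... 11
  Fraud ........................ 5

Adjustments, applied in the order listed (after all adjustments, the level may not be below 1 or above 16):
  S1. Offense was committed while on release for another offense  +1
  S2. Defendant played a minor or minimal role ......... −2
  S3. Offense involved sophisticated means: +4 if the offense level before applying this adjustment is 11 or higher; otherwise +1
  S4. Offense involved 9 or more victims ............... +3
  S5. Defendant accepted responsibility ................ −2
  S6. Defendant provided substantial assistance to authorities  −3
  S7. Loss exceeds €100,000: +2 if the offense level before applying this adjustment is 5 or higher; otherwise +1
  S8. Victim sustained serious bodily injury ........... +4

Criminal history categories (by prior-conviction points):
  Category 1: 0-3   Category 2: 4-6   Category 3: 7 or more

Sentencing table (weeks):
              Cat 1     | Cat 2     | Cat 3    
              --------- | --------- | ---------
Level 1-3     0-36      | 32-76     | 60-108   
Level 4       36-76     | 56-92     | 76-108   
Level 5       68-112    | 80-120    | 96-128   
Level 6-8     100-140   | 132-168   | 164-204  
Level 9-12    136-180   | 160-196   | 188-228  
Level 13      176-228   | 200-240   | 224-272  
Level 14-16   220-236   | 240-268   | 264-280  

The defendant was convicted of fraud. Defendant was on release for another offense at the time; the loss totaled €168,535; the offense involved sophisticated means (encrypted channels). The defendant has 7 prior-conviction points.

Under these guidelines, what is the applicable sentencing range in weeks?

Base offense level for fraud: 5.
S1 applies: 5 + 1 = 6.
S2 does not apply.
S3 applies (level before this adjustment is 6 < 11, so +1): 6 + 1 = 7.
S4 does not apply.
S5 does not apply.
S6 does not apply.
S7 applies (level before this adjustment is 7 ≥ 5, so +2): 7 + 2 = 9.
Final offense level: 9.
Criminal history: 7 prior points → Category 3 (7+).
Level 9 falls in the 9-12 band.
Grid: Level 9-12 × Category 3 = 188-228 weeks.

188-228 weeks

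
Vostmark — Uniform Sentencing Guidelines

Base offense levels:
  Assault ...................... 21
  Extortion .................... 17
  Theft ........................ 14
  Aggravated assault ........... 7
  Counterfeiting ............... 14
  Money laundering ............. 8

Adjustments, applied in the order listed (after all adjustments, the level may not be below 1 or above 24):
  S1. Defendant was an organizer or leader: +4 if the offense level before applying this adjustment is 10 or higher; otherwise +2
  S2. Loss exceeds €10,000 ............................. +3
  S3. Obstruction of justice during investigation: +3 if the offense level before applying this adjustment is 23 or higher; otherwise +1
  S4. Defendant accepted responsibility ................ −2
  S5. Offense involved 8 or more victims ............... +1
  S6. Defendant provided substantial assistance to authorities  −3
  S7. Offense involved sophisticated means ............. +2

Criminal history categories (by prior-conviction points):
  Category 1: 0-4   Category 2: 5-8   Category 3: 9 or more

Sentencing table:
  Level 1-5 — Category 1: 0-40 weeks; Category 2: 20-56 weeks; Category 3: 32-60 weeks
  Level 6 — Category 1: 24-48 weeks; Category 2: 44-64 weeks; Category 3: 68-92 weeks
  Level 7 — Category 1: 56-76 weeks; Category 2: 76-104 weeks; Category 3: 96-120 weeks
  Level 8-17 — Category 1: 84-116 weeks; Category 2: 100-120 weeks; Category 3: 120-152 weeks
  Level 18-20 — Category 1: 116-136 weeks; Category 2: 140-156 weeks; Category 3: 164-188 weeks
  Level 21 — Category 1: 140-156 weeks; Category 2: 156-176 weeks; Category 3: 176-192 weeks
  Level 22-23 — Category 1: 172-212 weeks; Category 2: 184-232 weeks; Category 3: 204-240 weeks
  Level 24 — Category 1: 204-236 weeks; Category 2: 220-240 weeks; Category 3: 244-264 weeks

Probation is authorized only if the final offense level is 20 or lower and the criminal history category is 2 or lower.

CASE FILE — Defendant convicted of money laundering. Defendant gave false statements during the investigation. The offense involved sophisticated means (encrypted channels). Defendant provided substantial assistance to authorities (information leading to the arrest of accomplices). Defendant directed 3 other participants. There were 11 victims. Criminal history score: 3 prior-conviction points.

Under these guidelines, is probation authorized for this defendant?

Yes

Base offense level for money laundering: 8.
S1 applies (level before this adjustment is 8 < 10, so +2): 8 + 2 = 10.
S3 applies (level before this adjustment is 10 < 23, so +1): 10 + 1 = 11.
S4 does not apply.
S5 applies: 11 + 1 = 12.
S6 applies: 12 − 3 = 9.
S7 applies: 9 + 2 = 11.
Final offense level: 11.
Criminal history: 3 prior points → Category 1 (0-4).
Level 11 falls in the 8-17 band.
Grid: Level 8-17 × Category 1 = 84-116 weeks.
Probation check: level 11 ≤ 20 and category 1 ≤ 2 → eligible.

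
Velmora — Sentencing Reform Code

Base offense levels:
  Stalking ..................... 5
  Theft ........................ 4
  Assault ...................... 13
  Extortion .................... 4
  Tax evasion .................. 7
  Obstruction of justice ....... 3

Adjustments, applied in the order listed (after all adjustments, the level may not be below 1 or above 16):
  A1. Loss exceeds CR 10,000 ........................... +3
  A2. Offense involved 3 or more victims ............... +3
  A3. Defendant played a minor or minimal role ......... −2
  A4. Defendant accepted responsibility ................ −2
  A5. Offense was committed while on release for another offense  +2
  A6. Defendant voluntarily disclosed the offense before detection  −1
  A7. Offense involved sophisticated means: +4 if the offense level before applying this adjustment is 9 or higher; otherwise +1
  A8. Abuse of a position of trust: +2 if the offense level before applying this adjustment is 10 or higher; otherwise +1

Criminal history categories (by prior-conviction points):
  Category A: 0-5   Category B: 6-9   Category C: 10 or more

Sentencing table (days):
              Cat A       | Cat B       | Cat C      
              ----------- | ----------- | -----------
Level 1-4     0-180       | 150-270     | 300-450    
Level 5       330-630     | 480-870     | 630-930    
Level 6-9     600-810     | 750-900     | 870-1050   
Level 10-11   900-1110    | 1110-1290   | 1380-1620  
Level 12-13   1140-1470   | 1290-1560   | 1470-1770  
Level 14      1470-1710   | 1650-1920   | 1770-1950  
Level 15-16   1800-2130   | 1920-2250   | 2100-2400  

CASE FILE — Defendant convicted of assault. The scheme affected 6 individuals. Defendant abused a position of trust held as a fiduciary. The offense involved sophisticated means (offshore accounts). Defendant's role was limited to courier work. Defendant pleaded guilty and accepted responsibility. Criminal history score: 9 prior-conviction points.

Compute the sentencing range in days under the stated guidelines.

1920-2250 days

Base offense level for assault: 13.
A1 does not apply.
A2 applies: 13 + 3 = 16.
A3 applies: 16 − 2 = 14.
A4 applies: 14 − 2 = 12.
A5 does not apply.
A6 does not apply.
A7 applies (level before this adjustment is 12 ≥ 9, so +4): 12 + 4 = 16.
A8 applies (level before this adjustment is 16 ≥ 10, so +2): 16 + 2 = 18.
Level 18 exceeds the maximum of 16; capped at 16.
Final offense level: 16.
Criminal history: 9 prior points → Category B (6-9).
Level 16 falls in the 15-16 band.
Grid: Level 15-16 × Category B = 1920-2250 days.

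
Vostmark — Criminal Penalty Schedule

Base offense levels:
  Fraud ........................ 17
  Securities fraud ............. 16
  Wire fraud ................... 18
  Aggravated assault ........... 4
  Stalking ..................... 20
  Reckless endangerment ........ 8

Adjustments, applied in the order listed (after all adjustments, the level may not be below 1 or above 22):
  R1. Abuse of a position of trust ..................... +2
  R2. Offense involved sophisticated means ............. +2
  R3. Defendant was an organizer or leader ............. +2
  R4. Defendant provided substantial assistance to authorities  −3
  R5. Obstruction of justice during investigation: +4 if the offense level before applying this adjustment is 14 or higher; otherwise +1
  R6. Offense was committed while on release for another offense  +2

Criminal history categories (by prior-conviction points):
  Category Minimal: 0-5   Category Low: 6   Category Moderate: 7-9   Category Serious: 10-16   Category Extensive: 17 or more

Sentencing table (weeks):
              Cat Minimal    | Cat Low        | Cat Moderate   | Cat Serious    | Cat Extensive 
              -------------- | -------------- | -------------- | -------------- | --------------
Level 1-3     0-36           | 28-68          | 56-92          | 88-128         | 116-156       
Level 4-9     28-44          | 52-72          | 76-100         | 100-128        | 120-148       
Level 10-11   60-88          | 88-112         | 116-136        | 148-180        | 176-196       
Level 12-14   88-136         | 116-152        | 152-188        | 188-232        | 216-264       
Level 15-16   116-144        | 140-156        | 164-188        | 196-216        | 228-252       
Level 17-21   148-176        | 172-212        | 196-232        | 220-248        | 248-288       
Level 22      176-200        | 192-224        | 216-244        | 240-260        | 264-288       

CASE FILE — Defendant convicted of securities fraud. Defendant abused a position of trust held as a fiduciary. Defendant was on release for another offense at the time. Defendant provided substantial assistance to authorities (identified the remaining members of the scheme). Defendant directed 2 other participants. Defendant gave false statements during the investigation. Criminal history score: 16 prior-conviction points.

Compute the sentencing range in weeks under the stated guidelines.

240-260 weeks

Base offense level for securities fraud: 16.
R1 applies: 16 + 2 = 18.
R3 applies: 18 + 2 = 20.
R4 applies: 20 − 3 = 17.
R5 applies (level before this adjustment is 17 ≥ 14, so +4): 17 + 4 = 21.
R6 applies: 21 + 2 = 23.
Level 23 exceeds the maximum of 22; capped at 22.
Final offense level: 22.
Criminal history: 16 prior points → Category Serious (10-16).
Level 22 falls in the 22 band.
Grid: Level 22 × Category Serious = 240-260 weeks.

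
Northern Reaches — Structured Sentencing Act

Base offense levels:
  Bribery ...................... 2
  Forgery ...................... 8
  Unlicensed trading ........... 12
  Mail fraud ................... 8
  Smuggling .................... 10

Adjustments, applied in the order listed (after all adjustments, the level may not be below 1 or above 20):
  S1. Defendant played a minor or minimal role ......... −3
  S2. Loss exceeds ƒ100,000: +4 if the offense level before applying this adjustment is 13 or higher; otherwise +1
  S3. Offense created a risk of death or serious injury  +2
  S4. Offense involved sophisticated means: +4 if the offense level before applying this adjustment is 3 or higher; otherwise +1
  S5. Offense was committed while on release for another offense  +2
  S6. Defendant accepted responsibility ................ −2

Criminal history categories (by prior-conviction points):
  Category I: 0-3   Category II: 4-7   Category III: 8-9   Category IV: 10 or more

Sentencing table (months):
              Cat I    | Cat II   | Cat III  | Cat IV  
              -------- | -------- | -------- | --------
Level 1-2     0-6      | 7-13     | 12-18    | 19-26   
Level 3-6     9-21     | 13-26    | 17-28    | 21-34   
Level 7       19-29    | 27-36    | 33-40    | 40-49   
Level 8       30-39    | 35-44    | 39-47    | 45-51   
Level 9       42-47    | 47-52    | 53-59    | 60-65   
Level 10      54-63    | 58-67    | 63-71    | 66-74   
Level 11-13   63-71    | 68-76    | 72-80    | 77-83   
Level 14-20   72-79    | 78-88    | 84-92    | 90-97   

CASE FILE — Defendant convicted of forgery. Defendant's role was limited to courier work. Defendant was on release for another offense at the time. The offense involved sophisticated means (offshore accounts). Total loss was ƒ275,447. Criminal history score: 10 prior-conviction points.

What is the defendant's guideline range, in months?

Base offense level for forgery: 8.
S1 applies: 8 − 3 = 5.
S2 applies (level before this adjustment is 5 < 13, so +1): 5 + 1 = 6.
S4 applies (level before this adjustment is 6 ≥ 3, so +4): 6 + 4 = 10.
S5 applies: 10 + 2 = 12.
Final offense level: 12.
Criminal history: 10 prior points → Category IV (10+).
Level 12 falls in the 11-13 band.
Grid: Level 11-13 × Category IV = 77-83 months.

77-83 months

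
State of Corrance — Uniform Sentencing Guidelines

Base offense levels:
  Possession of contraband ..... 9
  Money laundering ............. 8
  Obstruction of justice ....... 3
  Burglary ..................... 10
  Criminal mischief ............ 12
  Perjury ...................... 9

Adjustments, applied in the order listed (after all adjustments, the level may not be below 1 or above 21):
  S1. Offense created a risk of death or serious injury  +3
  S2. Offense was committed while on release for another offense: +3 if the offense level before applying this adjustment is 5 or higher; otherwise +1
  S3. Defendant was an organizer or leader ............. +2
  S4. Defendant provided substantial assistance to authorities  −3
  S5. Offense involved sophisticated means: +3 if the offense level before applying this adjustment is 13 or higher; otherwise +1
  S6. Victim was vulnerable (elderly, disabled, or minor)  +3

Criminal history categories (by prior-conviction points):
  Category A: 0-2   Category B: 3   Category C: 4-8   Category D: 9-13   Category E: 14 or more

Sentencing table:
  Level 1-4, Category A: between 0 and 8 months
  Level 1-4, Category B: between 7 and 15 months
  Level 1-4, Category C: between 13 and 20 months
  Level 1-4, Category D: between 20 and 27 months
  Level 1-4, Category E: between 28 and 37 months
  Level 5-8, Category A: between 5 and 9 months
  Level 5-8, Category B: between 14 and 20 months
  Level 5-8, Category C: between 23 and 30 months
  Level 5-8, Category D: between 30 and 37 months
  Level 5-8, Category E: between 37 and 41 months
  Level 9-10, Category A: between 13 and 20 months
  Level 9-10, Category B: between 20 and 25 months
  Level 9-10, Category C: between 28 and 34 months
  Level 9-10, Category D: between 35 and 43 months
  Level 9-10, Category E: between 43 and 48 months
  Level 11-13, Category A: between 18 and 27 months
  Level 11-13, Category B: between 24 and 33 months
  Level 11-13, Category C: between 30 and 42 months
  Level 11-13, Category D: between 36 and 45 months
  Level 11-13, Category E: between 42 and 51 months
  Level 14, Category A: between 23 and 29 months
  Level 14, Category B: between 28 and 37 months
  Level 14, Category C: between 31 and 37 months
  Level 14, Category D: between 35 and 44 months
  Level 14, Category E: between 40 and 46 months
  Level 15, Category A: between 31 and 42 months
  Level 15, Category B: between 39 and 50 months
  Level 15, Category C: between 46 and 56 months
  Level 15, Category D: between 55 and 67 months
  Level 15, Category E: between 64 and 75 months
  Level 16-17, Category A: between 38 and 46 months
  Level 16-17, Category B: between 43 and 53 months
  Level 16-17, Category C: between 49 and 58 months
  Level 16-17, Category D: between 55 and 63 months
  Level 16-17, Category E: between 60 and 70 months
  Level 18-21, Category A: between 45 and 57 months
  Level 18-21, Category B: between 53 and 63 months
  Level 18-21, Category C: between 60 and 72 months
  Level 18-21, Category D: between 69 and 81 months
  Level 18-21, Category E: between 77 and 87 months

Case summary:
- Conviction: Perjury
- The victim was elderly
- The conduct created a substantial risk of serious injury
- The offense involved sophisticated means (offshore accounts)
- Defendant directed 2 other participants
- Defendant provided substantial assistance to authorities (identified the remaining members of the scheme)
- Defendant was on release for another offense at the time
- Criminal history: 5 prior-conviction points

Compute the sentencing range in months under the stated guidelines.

60-72 months

Base offense level for perjury: 9.
S1 applies: 9 + 3 = 12.
S2 applies (level before this adjustment is 12 ≥ 5, so +3): 12 + 3 = 15.
S3 applies: 15 + 2 = 17.
S4 applies: 17 − 3 = 14.
S5 applies (level before this adjustment is 14 ≥ 13, so +3): 14 + 3 = 17.
S6 applies: 17 + 3 = 20.
Final offense level: 20.
Criminal history: 5 prior points → Category C (4-8).
Level 20 falls in the 18-21 band.
Grid: Level 18-21 × Category C = 60-72 months.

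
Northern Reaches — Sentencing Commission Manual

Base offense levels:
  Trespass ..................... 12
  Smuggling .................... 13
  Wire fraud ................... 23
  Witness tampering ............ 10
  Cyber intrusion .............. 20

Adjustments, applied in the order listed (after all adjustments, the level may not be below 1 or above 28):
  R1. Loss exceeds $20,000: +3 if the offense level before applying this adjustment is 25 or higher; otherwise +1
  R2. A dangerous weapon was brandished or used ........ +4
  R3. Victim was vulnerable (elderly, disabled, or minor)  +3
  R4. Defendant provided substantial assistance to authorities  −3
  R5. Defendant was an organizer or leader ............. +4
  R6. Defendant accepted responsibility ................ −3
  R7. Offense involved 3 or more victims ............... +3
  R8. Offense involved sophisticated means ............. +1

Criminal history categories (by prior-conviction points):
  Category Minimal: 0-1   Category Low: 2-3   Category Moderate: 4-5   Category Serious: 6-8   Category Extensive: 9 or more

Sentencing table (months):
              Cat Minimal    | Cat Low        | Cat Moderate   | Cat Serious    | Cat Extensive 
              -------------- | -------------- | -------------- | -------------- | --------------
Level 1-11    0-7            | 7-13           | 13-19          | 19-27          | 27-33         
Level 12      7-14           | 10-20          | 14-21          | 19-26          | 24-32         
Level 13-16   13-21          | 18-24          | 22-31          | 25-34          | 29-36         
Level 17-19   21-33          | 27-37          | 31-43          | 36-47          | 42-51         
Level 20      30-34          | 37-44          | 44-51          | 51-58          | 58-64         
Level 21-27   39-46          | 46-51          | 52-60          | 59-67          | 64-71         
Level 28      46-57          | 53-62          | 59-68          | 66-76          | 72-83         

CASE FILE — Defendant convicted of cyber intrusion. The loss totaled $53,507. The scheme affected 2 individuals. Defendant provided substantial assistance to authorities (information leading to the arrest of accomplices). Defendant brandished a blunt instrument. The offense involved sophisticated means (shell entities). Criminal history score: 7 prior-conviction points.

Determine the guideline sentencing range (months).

Base offense level for cyber intrusion: 20.
R1 applies (level before this adjustment is 20 < 25, so +1): 20 + 1 = 21.
R2 applies: 21 + 4 = 25.
R3 does not apply.
R4 applies: 25 − 3 = 22.
R5 does not apply.
R8 applies: 22 + 1 = 23.
Final offense level: 23.
Criminal history: 7 prior points → Category Serious (6-8).
Level 23 falls in the 21-27 band.
Grid: Level 21-27 × Category Serious = 59-67 months.

59-67 months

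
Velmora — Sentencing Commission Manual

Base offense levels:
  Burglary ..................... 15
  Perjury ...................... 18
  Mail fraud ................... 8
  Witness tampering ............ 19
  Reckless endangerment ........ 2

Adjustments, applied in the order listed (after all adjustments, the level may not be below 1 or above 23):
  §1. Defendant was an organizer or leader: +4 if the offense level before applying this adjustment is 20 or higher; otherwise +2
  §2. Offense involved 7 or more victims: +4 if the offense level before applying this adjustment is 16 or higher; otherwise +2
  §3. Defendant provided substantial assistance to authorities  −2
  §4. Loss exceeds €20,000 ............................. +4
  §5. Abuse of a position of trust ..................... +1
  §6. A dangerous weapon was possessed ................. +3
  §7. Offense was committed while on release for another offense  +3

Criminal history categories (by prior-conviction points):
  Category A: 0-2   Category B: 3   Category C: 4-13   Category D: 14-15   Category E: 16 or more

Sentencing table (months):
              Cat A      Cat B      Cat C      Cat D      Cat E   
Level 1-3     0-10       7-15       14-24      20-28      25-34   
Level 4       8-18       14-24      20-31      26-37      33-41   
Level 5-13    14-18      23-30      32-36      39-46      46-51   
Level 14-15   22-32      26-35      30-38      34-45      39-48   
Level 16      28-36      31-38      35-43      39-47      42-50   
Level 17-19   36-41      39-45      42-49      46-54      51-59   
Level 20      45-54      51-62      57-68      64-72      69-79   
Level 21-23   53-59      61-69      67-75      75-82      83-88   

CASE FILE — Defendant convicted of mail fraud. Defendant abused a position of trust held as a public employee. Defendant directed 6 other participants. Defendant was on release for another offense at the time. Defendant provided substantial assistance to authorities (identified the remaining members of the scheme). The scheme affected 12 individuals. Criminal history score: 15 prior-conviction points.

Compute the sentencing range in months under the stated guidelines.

34-45 months

Base offense level for mail fraud: 8.
§1 applies (level before this adjustment is 8 < 20, so +2): 8 + 2 = 10.
§2 applies (level before this adjustment is 10 < 16, so +2): 10 + 2 = 12.
§3 applies: 12 − 2 = 10.
§4 does not apply.
§5 applies: 10 + 1 = 11.
§6 does not apply.
§7 applies: 11 + 3 = 14.
Final offense level: 14.
Criminal history: 15 prior points → Category D (14-15).
Level 14 falls in the 14-15 band.
Grid: Level 14-15 × Category D = 34-45 months.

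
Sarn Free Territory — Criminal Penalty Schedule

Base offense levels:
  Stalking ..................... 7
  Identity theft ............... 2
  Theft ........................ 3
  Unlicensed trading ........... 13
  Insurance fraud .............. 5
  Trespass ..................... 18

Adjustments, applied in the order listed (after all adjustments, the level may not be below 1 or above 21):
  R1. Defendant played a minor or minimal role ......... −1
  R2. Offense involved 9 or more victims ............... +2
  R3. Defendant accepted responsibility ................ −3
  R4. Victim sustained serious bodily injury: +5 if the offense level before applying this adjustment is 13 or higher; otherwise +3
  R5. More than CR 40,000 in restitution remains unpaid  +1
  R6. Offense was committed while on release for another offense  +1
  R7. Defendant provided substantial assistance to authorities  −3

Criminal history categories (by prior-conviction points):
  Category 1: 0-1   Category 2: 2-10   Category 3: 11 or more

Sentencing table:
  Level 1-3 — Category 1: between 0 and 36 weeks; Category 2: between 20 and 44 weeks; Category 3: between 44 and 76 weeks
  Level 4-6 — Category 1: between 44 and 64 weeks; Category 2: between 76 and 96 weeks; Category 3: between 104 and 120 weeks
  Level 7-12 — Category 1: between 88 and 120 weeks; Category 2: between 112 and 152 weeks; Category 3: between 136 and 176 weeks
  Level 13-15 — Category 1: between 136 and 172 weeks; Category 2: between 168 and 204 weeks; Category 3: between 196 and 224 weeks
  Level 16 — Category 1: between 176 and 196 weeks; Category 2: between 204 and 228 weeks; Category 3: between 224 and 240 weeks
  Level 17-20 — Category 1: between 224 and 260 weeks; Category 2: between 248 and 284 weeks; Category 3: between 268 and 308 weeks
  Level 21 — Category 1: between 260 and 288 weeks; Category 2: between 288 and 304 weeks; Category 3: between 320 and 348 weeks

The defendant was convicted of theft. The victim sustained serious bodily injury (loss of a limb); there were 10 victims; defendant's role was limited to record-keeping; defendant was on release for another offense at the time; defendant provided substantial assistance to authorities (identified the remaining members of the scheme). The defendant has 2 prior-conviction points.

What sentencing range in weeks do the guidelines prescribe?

76-96 weeks

Base offense level for theft: 3.
R1 applies: 3 − 1 = 2.
R2 applies: 2 + 2 = 4.
R3 does not apply.
R4 applies (level before this adjustment is 4 < 13, so +3): 4 + 3 = 7.
R5 does not apply.
R6 applies: 7 + 1 = 8.
R7 applies: 8 − 3 = 5.
Final offense level: 5.
Criminal history: 2 prior points → Category 2 (2-10).
Level 5 falls in the 4-6 band.
Grid: Level 4-6 × Category 2 = 76-96 weeks.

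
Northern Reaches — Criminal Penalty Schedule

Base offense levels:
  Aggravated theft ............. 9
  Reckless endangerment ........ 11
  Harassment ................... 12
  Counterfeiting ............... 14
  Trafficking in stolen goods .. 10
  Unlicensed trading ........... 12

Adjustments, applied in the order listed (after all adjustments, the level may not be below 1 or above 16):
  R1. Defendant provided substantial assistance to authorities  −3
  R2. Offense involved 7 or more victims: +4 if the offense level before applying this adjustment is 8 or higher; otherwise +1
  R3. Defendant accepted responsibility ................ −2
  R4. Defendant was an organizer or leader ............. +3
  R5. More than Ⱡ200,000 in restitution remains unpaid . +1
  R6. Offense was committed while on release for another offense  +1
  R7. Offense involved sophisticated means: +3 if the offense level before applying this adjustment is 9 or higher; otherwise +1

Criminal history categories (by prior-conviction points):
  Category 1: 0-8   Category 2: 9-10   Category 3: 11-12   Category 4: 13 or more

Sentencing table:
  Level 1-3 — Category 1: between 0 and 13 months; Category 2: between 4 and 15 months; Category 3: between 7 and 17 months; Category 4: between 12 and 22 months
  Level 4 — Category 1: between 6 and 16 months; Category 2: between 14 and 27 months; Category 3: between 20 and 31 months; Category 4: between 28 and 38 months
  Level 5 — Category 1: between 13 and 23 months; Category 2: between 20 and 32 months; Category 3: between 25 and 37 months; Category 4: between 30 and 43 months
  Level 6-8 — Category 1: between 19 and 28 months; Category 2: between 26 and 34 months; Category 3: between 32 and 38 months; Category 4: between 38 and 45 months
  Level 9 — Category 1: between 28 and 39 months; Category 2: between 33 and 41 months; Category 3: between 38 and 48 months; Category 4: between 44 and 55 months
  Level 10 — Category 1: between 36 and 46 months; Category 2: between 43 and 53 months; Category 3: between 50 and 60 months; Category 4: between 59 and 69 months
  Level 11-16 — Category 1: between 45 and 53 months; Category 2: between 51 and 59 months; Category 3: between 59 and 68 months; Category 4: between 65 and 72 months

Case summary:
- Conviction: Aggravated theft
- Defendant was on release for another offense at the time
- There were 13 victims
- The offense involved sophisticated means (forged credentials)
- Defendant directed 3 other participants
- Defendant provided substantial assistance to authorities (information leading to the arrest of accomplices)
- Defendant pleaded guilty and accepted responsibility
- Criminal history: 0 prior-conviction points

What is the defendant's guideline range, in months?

45-53 months

Base offense level for aggravated theft: 9.
R1 applies: 9 − 3 = 6.
R2 applies (level before this adjustment is 6 < 8, so +1): 6 + 1 = 7.
R3 applies: 7 − 2 = 5.
R4 applies: 5 + 3 = 8.
R5 does not apply.
R6 applies: 8 + 1 = 9.
R7 applies (level before this adjustment is 9 ≥ 9, so +3): 9 + 3 = 12.
Final offense level: 12.
Criminal history: 0 prior points → Category 1 (0-8).
Level 12 falls in the 11-16 band.
Grid: Level 11-16 × Category 1 = 45-53 months.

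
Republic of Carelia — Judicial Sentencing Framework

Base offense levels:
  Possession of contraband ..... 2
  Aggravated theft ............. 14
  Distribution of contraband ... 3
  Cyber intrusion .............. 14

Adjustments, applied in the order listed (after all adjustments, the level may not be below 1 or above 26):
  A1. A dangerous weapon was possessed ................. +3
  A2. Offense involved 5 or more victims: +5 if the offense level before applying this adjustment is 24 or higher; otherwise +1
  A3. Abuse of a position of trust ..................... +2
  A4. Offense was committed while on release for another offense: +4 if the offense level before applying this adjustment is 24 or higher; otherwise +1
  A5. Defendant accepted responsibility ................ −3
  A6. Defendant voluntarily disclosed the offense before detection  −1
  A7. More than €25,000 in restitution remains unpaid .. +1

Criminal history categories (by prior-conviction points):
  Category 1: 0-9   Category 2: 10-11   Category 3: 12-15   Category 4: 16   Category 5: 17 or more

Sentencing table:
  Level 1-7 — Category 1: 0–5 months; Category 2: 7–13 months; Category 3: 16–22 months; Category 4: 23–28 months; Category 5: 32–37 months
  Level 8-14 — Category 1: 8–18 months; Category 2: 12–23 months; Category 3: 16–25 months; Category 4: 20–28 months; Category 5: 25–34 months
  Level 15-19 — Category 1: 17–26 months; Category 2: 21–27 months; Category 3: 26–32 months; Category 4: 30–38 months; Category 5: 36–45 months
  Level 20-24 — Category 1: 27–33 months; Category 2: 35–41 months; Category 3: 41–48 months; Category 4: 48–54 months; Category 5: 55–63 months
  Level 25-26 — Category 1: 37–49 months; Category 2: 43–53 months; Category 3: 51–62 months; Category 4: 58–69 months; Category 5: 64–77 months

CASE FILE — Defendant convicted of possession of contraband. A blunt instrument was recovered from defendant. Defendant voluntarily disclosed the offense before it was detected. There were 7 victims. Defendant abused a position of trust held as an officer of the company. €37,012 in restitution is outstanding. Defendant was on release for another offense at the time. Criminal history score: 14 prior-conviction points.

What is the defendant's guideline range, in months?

Base offense level for possession of contraband: 2.
A1 applies: 2 + 3 = 5.
A2 applies (level before this adjustment is 5 < 24, so +1): 5 + 1 = 6.
A3 applies: 6 + 2 = 8.
A4 applies (level before this adjustment is 8 < 24, so +1): 8 + 1 = 9.
A6 applies: 9 − 1 = 8.
A7 applies: 8 + 1 = 9.
Final offense level: 9.
Criminal history: 14 prior points → Category 3 (12-15).
Level 9 falls in the 8-14 band.
Grid: Level 8-14 × Category 3 = 16-25 months.

16-25 months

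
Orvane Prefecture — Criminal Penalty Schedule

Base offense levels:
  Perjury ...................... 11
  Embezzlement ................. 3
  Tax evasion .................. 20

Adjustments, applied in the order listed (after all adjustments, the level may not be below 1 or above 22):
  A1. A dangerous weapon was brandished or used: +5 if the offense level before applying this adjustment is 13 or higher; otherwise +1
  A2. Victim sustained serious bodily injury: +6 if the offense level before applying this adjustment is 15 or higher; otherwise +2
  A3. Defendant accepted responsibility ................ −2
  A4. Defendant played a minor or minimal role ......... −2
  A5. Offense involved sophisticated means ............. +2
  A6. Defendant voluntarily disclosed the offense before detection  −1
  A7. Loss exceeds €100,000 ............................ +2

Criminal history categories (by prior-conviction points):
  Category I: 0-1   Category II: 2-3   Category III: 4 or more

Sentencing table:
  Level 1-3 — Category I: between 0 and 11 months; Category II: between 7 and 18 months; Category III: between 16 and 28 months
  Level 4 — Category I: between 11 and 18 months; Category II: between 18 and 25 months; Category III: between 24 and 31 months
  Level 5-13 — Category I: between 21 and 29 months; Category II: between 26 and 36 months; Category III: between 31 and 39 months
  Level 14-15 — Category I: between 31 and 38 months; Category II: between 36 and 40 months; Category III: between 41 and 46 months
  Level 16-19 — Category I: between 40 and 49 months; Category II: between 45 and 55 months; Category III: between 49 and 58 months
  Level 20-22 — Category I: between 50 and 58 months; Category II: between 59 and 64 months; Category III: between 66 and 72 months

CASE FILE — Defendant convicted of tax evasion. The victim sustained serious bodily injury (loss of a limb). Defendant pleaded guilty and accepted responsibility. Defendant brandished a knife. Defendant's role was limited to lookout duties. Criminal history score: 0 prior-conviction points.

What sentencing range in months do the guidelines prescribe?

Base offense level for tax evasion: 20.
A1 applies (level before this adjustment is 20 ≥ 13, so +5): 20 + 5 = 25.
A2 applies (level before this adjustment is 25 ≥ 15, so +6): 25 + 6 = 31.
A3 applies: 31 − 2 = 29.
A4 applies: 29 − 2 = 27.
A5 does not apply.
A6 does not apply.
A7 does not apply.
Level 27 exceeds the maximum of 22; capped at 22.
Final offense level: 22.
Criminal history: 0 prior points → Category I (0-1).
Level 22 falls in the 20-22 band.
Grid: Level 20-22 × Category I = 50-58 months.

50-58 months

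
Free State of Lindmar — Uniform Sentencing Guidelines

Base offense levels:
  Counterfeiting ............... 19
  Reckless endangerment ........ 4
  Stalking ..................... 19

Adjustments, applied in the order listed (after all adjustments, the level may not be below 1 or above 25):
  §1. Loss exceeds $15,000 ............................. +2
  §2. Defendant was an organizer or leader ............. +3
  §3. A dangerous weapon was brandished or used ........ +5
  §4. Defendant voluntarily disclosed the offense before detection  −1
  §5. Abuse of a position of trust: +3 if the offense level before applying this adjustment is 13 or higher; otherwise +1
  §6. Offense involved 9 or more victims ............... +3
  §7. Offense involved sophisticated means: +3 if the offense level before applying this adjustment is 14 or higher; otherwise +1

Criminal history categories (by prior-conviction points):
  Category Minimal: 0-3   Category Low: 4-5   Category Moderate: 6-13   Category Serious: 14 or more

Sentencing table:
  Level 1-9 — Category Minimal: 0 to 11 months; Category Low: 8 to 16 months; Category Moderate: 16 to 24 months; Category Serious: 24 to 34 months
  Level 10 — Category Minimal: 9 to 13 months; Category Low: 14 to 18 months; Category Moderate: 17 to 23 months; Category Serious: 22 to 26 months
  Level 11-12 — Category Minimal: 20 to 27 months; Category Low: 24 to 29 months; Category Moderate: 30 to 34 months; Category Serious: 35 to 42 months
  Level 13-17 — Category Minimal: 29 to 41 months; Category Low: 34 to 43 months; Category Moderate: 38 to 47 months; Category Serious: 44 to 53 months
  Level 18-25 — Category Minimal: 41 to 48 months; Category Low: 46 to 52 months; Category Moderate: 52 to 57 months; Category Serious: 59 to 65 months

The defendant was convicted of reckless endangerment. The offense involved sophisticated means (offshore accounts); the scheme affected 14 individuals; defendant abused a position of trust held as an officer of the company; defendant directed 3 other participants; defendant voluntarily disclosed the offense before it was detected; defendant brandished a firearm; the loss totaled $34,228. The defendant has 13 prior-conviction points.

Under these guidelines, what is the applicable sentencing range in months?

52-57 months

Base offense level for reckless endangerment: 4.
§1 applies: 4 + 2 = 6.
§2 applies: 6 + 3 = 9.
§3 applies: 9 + 5 = 14.
§4 applies: 14 − 1 = 13.
§5 applies (level before this adjustment is 13 ≥ 13, so +3): 13 + 3 = 16.
§6 applies: 16 + 3 = 19.
§7 applies (level before this adjustment is 19 ≥ 14, so +3): 19 + 3 = 22.
Final offense level: 22.
Criminal history: 13 prior points → Category Moderate (6-13).
Level 22 falls in the 18-25 band.
Grid: Level 18-25 × Category Moderate = 52-57 months.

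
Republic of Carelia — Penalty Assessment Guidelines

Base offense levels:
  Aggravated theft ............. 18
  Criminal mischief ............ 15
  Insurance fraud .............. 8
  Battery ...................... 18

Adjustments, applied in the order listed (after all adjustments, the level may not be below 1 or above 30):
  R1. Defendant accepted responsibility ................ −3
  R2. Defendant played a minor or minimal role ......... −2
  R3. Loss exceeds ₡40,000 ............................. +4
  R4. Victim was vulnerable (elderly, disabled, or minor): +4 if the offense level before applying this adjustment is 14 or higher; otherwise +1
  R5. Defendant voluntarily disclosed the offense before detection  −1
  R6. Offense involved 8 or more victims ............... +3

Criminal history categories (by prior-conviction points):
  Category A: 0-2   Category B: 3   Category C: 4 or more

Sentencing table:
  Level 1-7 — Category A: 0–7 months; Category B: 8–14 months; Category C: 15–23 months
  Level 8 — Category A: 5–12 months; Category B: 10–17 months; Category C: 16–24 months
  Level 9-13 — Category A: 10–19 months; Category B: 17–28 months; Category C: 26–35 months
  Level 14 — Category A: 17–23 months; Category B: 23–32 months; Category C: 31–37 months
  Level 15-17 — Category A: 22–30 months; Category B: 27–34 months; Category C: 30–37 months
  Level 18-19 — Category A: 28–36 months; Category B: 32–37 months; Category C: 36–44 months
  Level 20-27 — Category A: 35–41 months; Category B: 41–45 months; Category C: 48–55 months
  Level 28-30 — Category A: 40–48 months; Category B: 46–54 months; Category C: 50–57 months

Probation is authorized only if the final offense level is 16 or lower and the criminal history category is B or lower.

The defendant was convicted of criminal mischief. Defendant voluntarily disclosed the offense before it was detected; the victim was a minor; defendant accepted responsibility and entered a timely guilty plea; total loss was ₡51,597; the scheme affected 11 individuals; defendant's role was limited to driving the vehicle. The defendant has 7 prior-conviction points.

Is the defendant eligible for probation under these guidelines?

Base offense level for criminal mischief: 15.
R1 applies: 15 − 3 = 12.
R2 applies: 12 − 2 = 10.
R3 applies: 10 + 4 = 14.
R4 applies (level before this adjustment is 14 ≥ 14, so +4): 14 + 4 = 18.
R5 applies: 18 − 1 = 17.
R6 applies: 17 + 3 = 20.
Final offense level: 20.
Criminal history: 7 prior points → Category C (4+).
Level 20 falls in the 20-27 band.
Grid: Level 20-27 × Category C = 48-55 months.
Probation check: level 20 > 16 and category C > B → not eligible.

No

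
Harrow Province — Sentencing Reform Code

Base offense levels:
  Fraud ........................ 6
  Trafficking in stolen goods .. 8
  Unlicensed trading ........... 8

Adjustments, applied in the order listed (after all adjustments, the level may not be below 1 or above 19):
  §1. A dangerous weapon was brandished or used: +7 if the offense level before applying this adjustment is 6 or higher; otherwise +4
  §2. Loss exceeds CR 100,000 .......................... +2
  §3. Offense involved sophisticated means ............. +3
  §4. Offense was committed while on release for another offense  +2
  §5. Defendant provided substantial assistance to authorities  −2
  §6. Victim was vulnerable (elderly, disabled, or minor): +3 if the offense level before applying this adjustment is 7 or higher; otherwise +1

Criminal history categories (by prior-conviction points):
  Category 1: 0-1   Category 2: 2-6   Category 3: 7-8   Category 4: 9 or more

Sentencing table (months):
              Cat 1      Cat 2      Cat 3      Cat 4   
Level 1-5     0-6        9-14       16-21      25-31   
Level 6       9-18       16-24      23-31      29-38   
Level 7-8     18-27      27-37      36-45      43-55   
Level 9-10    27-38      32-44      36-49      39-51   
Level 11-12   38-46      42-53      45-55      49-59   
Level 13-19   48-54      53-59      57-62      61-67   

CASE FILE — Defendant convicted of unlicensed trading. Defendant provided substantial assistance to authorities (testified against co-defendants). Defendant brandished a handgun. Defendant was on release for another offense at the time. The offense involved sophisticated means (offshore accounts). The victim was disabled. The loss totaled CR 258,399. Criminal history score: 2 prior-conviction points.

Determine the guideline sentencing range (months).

Base offense level for unlicensed trading: 8.
§1 applies (level before this adjustment is 8 ≥ 6, so +7): 8 + 7 = 15.
§2 applies: 15 + 2 = 17.
§3 applies: 17 + 3 = 20.
§4 applies: 20 + 2 = 22.
§5 applies: 22 − 2 = 20.
§6 applies (level before this adjustment is 20 ≥ 7, so +3): 20 + 3 = 23.
Level 23 exceeds the maximum of 19; capped at 19.
Final offense level: 19.
Criminal history: 2 prior points → Category 2 (2-6).
Level 19 falls in the 13-19 band.
Grid: Level 13-19 × Category 2 = 53-59 months.

53-59 months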